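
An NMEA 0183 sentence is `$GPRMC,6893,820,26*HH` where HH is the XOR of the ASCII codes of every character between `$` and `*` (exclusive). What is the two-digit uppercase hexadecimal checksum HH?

XOR the ASCII codes of the payload characters:
  'G' = 0x47 → acc = 0x47
  'P' = 0x50 → acc = 0x17
  'R' = 0x52 → acc = 0x45
  'M' = 0x4D → acc = 0x08
  'C' = 0x43 → acc = 0x4B
  ',' = 0x2C → acc = 0x67
  '6' = 0x36 → acc = 0x51
  '8' = 0x38 → acc = 0x69
  '9' = 0x39 → acc = 0x50
  '3' = 0x33 → acc = 0x63
  ',' = 0x2C → acc = 0x4F
  '8' = 0x38 → acc = 0x77
  '2' = 0x32 → acc = 0x45
  '0' = 0x30 → acc = 0x75
  ',' = 0x2C → acc = 0x59
  '2' = 0x32 → acc = 0x6B
  '6' = 0x36 → acc = 0x5D
Checksum = 0x5D.

5D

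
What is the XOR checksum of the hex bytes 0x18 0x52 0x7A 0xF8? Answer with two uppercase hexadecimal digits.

C8

XOR the bytes together:
  start with 0x18
  0x18 ⊕ 0x52 = 0x4A
  0x4A ⊕ 0x7A = 0x30
  0x30 ⊕ 0xF8 = 0xC8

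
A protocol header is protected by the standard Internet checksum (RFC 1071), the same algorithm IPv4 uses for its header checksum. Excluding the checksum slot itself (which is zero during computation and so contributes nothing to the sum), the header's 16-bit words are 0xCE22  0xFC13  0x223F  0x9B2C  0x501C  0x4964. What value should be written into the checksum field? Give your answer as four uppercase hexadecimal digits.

DEDC

One's-complement addition (fold any carry out of bit 15 back into bit 0):
  0xCE22 + 0xFC13 = 0x1CA35 → wrap carry → 0xCA36
  0xCA36 + 0x223F = 0x0EC75
  0xEC75 + 0x9B2C = 0x187A1 → wrap carry → 0x87A2
  0x87A2 + 0x501C = 0x0D7BE
  0xD7BE + 0x4964 = 0x12122 → wrap carry → 0x2123
One's-complement sum = 0x2123.
Checksum = ~0x2123 & 0xFFFF = 0xDEDC.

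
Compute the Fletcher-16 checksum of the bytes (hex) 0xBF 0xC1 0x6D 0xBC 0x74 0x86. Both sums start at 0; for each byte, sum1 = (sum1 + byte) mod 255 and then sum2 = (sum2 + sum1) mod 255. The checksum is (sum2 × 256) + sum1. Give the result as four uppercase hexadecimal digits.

Running sums (mod 255):
  after byte 0 (0xBF): sum1=191, sum2=191
  after byte 1 (0xC1): sum1=129, sum2=65
  after byte 2 (0x6D): sum1=238, sum2=48
  after byte 3 (0xBC): sum1=171, sum2=219
  after byte 4 (0x74): sum1=32, sum2=251
  after byte 5 (0x86): sum1=166, sum2=162
Checksum = sum2·256 + sum1 = 162·256 + 166 = 41638 = 0xA2A6.

A2A6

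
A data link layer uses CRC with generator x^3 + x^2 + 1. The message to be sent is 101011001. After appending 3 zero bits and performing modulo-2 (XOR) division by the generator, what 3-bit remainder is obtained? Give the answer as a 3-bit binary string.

001

Append 3 zeros: 101011001000. Divide by 1101 (XOR where the leading bit is 1):
  pos 0: 1010 XOR 1101 = 0111
  pos 1: 1111 XOR 1101 = 0010
  pos 3: 1010 XOR 1101 = 0111
  pos 4: 1110 XOR 1101 = 0011
  pos 6: 1110 XOR 1101 = 0011
  pos 8: 1100 XOR 1101 = 0001
Remainder (last 3 bits) = 001. This is the CRC / FCS.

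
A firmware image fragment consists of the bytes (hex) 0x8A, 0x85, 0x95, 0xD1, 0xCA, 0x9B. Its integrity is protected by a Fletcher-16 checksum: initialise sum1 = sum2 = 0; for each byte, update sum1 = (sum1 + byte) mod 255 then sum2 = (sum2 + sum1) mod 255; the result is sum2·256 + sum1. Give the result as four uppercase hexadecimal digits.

Running sums (mod 255):
  after byte 0 (0x8A): sum1=138, sum2=138
  after byte 1 (0x85): sum1=16, sum2=154
  after byte 2 (0x95): sum1=165, sum2=64
  after byte 3 (0xD1): sum1=119, sum2=183
  after byte 4 (0xCA): sum1=66, sum2=249
  after byte 5 (0x9B): sum1=221, sum2=215
Checksum = sum2·256 + sum1 = 215·256 + 221 = 55261 = 0xD7DD.

D7DD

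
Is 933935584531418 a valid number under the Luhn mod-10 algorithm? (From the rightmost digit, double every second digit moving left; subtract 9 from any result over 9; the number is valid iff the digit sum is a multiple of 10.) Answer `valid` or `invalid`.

From the right, keep odd positions and double even positions (subtract 9 from any doubled value over 9):
  doubled (positions 2,4,...): 2 2 1 7 1 9 6 → sum 28
  kept (positions 1,3,...): 8 4 3 4 5 3 3 9 → sum 39
Total = 67.
67 mod 10 = 7, so the number is invalid.

invalid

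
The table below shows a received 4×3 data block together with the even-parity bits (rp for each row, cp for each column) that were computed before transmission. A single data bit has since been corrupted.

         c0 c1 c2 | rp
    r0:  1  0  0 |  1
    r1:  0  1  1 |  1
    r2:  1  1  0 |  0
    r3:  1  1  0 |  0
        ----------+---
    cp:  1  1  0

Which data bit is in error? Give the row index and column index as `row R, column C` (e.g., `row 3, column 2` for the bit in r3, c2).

Recompute each row's even parity and compare to rp:
  r0: data parity 1, sent rp 1 → ok
  r1: data parity 0, sent rp 1 → mismatch
  r2: data parity 0, sent rp 0 → ok
  r3: data parity 0, sent rp 0 → ok
Recompute each column's even parity and compare to cp:
  c0: data parity 1, sent cp 1 → ok
  c1: data parity 1, sent cp 1 → ok
  c2: data parity 1, sent cp 0 → mismatch
Exactly one row (r1) and one column (c2) fail → the flipped bit is at their intersection.

row 1, column 2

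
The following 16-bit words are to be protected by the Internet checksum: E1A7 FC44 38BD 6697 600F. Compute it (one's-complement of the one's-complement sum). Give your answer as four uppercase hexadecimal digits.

One's-complement addition (fold any carry out of bit 15 back into bit 0):
  0xE1A7 + 0xFC44 = 0x1DDEB → wrap carry → 0xDDEC
  0xDDEC + 0x38BD = 0x116A9 → wrap carry → 0x16AA
  0x16AA + 0x6697 = 0x07D41
  0x7D41 + 0x600F = 0x0DD50
One's-complement sum = 0xDD50.
Checksum = ~0xDD50 & 0xFFFF = 0x22AF.

22AF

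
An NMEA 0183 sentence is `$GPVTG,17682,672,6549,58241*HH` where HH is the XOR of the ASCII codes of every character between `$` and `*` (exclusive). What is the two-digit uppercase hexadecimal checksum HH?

6F

XOR the ASCII codes of the payload characters:
  'G' = 0x47 → acc = 0x47
  'P' = 0x50 → acc = 0x17
  'V' = 0x56 → acc = 0x41
  'T' = 0x54 → acc = 0x15
  'G' = 0x47 → acc = 0x52
  ',' = 0x2C → acc = 0x7E
  '1' = 0x31 → acc = 0x4F
  '7' = 0x37 → acc = 0x78
  '6' = 0x36 → acc = 0x4E
  '8' = 0x38 → acc = 0x76
  '2' = 0x32 → acc = 0x44
  ',' = 0x2C → acc = 0x68
  '6' = 0x36 → acc = 0x5E
  '7' = 0x37 → acc = 0x69
  '2' = 0x32 → acc = 0x5B
  ',' = 0x2C → acc = 0x77
  '6' = 0x36 → acc = 0x41
  '5' = 0x35 → acc = 0x74
  '4' = 0x34 → acc = 0x40
  '9' = 0x39 → acc = 0x79
  ',' = 0x2C → acc = 0x55
  '5' = 0x35 → acc = 0x60
  '8' = 0x38 → acc = 0x58
  '2' = 0x32 → acc = 0x6A
  '4' = 0x34 → acc = 0x5E
  '1' = 0x31 → acc = 0x6F
Checksum = 0x6F.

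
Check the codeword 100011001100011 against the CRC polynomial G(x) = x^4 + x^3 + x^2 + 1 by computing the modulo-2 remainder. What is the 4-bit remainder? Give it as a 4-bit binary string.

0111

Modulo-2 division of 100011001100011 by 11101:
  pos 0: 10001 XOR 11101 = 01100
  pos 1: 11001 XOR 11101 = 00100
  pos 3: 10000 XOR 11101 = 01101
  pos 4: 11011 XOR 11101 = 00110
  pos 6: 11010 XOR 11101 = 00111
  pos 8: 11100 XOR 11101 = 00001
Remainder = 0111 (nonzero — an error is detected).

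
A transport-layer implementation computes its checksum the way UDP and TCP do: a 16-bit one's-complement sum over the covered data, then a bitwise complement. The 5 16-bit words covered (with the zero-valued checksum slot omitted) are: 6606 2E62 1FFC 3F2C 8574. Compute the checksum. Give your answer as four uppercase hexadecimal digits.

86FA

One's-complement addition (fold any carry out of bit 15 back into bit 0):
  0x6606 + 0x2E62 = 0x09468
  0x9468 + 0x1FFC = 0x0B464
  0xB464 + 0x3F2C = 0x0F390
  0xF390 + 0x8574 = 0x17904 → wrap carry → 0x7905
One's-complement sum = 0x7905.
Checksum = ~0x7905 & 0xFFFF = 0x86FA.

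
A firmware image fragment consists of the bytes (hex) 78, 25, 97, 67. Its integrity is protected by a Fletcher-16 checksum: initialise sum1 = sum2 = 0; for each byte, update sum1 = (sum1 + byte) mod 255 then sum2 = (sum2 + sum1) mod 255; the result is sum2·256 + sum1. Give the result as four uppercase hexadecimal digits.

E79C

Running sums (mod 255):
  after byte 0 (78): sum1=120, sum2=120
  after byte 1 (25): sum1=157, sum2=22
  after byte 2 (97): sum1=53, sum2=75
  after byte 3 (67): sum1=156, sum2=231
Checksum = sum2·256 + sum1 = 231·256 + 156 = 59292 = 0xE79C.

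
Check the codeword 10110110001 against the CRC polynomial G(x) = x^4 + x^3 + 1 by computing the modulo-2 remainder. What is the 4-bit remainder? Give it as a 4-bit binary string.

Modulo-2 division of 10110110001 by 11001:
  pos 0: 10110 XOR 11001 = 01111
  pos 1: 11111 XOR 11001 = 00110
  pos 3: 11010 XOR 11001 = 00011
  pos 6: 11001 XOR 11001 = 00000
Remainder = 0000 (zero — the frame passes the CRC check).

0000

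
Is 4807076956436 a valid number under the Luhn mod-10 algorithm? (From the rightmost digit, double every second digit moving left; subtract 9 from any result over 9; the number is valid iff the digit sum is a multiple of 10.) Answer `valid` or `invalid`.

From the right, keep odd positions and double even positions (subtract 9 from any doubled value over 9):
  doubled (positions 2,4,...): 6 3 9 5 5 7 → sum 35
  kept (positions 1,3,...): 6 4 5 6 0 0 4 → sum 25
Total = 60.
60 mod 10 = 0, so the number is valid.

valid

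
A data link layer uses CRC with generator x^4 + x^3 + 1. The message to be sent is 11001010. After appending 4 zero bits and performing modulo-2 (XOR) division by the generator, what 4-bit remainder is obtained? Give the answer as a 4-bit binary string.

Append 4 zeros: 110010100000. Divide by 11001 (XOR where the leading bit is 1):
  pos 0: 11001 XOR 11001 = 00000
  pos 6: 10000 XOR 11001 = 01001
  pos 7: 10010 XOR 11001 = 01011
Remainder (last 4 bits) = 1011. This is the CRC / FCS.

1011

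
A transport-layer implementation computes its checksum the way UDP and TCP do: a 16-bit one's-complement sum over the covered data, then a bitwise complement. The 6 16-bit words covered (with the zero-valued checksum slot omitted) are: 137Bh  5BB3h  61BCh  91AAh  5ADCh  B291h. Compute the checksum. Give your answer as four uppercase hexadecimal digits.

8FFC

One's-complement addition (fold any carry out of bit 15 back into bit 0):
  0x137B + 0x5BB3 = 0x06F2E
  0x6F2E + 0x61BC = 0x0D0EA
  0xD0EA + 0x91AA = 0x16294 → wrap carry → 0x6295
  0x6295 + 0x5ADC = 0x0BD71
  0xBD71 + 0xB291 = 0x17002 → wrap carry → 0x7003
One's-complement sum = 0x7003.
Checksum = ~0x7003 & 0xFFFF = 0x8FFC.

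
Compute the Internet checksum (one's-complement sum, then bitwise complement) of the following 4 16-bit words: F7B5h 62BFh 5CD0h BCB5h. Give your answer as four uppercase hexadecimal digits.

One's-complement addition (fold any carry out of bit 15 back into bit 0):
  0xF7B5 + 0x62BF = 0x15A74 → wrap carry → 0x5A75
  0x5A75 + 0x5CD0 = 0x0B745
  0xB745 + 0xBCB5 = 0x173FA → wrap carry → 0x73FB
One's-complement sum = 0x73FB.
Checksum = ~0x73FB & 0xFFFF = 0x8C04.

8C04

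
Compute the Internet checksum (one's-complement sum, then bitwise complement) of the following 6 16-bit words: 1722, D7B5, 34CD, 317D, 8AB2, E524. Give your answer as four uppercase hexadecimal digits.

3B06

One's-complement addition (fold any carry out of bit 15 back into bit 0):
  0x1722 + 0xD7B5 = 0x0EED7
  0xEED7 + 0x34CD = 0x123A4 → wrap carry → 0x23A5
  0x23A5 + 0x317D = 0x05522
  0x5522 + 0x8AB2 = 0x0DFD4
  0xDFD4 + 0xE524 = 0x1C4F8 → wrap carry → 0xC4F9
One's-complement sum = 0xC4F9.
Checksum = ~0xC4F9 & 0xFFFF = 0x3B06.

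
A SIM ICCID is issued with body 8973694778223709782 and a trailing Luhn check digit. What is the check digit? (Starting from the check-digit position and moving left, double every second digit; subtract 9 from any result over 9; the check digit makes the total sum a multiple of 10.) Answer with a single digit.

1

Partial digits right→left: 2 8 7 9 0 7 3 2 2 8 7 7 4 9 6 3 7 9 8
Double every second digit counting from the check-digit position (so the 1st, 3rd, 5th, ... of the partial from the right).
  doubled (with −9 where >9): 4 5 0 6 4 5 8 3 5 7 → sum 47
  kept as-is: 8 9 7 2 8 7 9 3 9 → sum 62
Total = 47 + 62 = 109.
Check digit = (10 − (109 mod 10)) mod 10 = 1.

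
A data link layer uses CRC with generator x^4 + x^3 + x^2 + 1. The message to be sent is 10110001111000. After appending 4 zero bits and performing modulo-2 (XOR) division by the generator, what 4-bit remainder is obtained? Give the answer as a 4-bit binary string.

0100

Append 4 zeros: 101100011110000000. Divide by 11101 (XOR where the leading bit is 1):
  pos 0: 10110 XOR 11101 = 01011
  pos 1: 10110 XOR 11101 = 01011
  pos 2: 10110 XOR 11101 = 01011
  pos 3: 10111 XOR 11101 = 01010
  pos 4: 10101 XOR 11101 = 01000
  pos 5: 10001 XOR 11101 = 01100
  pos 6: 11001 XOR 11101 = 00100
  pos 8: 10000 XOR 11101 = 01101
  pos 9: 11010 XOR 11101 = 00111
  pos 11: 11100 XOR 11101 = 00001
Remainder (last 4 bits) = 0100. This is the CRC / FCS.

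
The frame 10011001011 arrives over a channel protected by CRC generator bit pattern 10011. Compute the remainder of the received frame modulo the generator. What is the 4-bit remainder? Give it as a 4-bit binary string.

Modulo-2 division of 10011001011 by 10011:
  pos 0: 10011 XOR 10011 = 00000
Remainder = 1011 (nonzero — an error is detected).

1011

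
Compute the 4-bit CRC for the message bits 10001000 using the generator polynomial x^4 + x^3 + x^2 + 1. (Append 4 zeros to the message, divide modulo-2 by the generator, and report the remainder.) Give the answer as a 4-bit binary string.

Append 4 zeros: 100010000000. Divide by 11101 (XOR where the leading bit is 1):
  pos 0: 10001 XOR 11101 = 01100
  pos 1: 11000 XOR 11101 = 00101
  pos 3: 10100 XOR 11101 = 01001
  pos 4: 10010 XOR 11101 = 01111
  pos 5: 11110 XOR 11101 = 00011
Remainder (last 4 bits) = 1100. This is the CRC / FCS.

1100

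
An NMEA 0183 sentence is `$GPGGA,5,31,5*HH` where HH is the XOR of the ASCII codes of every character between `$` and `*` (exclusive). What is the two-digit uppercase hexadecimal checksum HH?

78

XOR the ASCII codes of the payload characters:
  'G' = 0x47 → acc = 0x47
  'P' = 0x50 → acc = 0x17
  'G' = 0x47 → acc = 0x50
  'G' = 0x47 → acc = 0x17
  'A' = 0x41 → acc = 0x56
  ',' = 0x2C → acc = 0x7A
  '5' = 0x35 → acc = 0x4F
  ',' = 0x2C → acc = 0x63
  '3' = 0x33 → acc = 0x50
  '1' = 0x31 → acc = 0x61
  ',' = 0x2C → acc = 0x4D
  '5' = 0x35 → acc = 0x78
Checksum = 0x78.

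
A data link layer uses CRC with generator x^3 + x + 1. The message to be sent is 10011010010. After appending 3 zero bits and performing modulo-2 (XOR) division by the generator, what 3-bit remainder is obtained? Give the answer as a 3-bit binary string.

101

Append 3 zeros: 10011010010000. Divide by 1011 (XOR where the leading bit is 1):
  pos 0: 1001 XOR 1011 = 0010
  pos 2: 1010 XOR 1011 = 0001
  pos 5: 1100 XOR 1011 = 0111
  pos 6: 1111 XOR 1011 = 0100
  pos 7: 1000 XOR 1011 = 0011
  pos 9: 1100 XOR 1011 = 0111
  pos 10: 1110 XOR 1011 = 0101
Remainder (last 3 bits) = 101. This is the CRC / FCS.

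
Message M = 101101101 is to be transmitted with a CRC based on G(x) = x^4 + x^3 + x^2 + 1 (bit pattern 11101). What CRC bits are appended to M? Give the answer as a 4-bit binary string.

Append 4 zeros: 1011011010000. Divide by 11101 (XOR where the leading bit is 1):
  pos 0: 10110 XOR 11101 = 01011
  pos 1: 10111 XOR 11101 = 01010
  pos 2: 10101 XOR 11101 = 01000
  pos 3: 10000 XOR 11101 = 01101
  pos 4: 11011 XOR 11101 = 00110
  pos 6: 11000 XOR 11101 = 00101
  pos 8: 10100 XOR 11101 = 01001
Remainder (last 4 bits) = 1001. This is the CRC / FCS.

1001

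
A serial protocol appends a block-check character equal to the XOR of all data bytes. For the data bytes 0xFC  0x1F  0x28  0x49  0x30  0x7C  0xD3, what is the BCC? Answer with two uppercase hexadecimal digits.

XOR the bytes together:
  start with 0xFC
  0xFC ⊕ 0x1F = 0xE3
  0xE3 ⊕ 0x28 = 0xCB
  0xCB ⊕ 0x49 = 0x82
  0x82 ⊕ 0x30 = 0xB2
  0xB2 ⊕ 0x7C = 0xCE
  0xCE ⊕ 0xD3 = 0x1D

1D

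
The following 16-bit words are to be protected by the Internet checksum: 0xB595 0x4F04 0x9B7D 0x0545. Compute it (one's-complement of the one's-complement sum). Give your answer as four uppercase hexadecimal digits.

One's-complement addition (fold any carry out of bit 15 back into bit 0):
  0xB595 + 0x4F04 = 0x10499 → wrap carry → 0x049A
  0x049A + 0x9B7D = 0x0A017
  0xA017 + 0x0545 = 0x0A55C
One's-complement sum = 0xA55C.
Checksum = ~0xA55C & 0xFFFF = 0x5AA3.

5AA3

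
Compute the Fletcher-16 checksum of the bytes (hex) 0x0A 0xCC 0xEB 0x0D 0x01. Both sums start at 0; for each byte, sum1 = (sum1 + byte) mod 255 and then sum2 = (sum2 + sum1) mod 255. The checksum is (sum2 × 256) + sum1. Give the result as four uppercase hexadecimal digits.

44D0

Running sums (mod 255):
  after byte 0 (0x0A): sum1=10, sum2=10
  after byte 1 (0xCC): sum1=214, sum2=224
  after byte 2 (0xEB): sum1=194, sum2=163
  after byte 3 (0x0D): sum1=207, sum2=115
  after byte 4 (0x01): sum1=208, sum2=68
Checksum = sum2·256 + sum1 = 68·256 + 208 = 17616 = 0x44D0.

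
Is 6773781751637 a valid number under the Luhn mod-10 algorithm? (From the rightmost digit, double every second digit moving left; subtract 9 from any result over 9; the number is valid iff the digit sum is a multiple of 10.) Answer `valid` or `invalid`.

From the right, keep odd positions and double even positions (subtract 9 from any doubled value over 9):
  doubled (positions 2,4,...): 6 2 5 7 6 5 → sum 31
  kept (positions 1,3,...): 7 6 5 1 7 7 6 → sum 39
Total = 70.
70 mod 10 = 0, so the number is valid.

valid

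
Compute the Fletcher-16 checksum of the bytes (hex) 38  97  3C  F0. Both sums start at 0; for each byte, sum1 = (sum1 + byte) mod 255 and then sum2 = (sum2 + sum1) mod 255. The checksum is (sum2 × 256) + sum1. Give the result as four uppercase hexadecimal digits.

11FC

Running sums (mod 255):
  after byte 0 (38): sum1=56, sum2=56
  after byte 1 (97): sum1=207, sum2=8
  after byte 2 (3C): sum1=12, sum2=20
  after byte 3 (F0): sum1=252, sum2=17
Checksum = sum2·256 + sum1 = 17·256 + 252 = 4604 = 0x11FC.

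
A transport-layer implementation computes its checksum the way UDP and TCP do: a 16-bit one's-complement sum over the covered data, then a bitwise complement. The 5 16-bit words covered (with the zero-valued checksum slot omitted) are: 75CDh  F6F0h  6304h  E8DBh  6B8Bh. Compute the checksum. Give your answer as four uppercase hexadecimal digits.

DBD5

One's-complement addition (fold any carry out of bit 15 back into bit 0):
  0x75CD + 0xF6F0 = 0x16CBD → wrap carry → 0x6CBE
  0x6CBE + 0x6304 = 0x0CFC2
  0xCFC2 + 0xE8DB = 0x1B89D → wrap carry → 0xB89E
  0xB89E + 0x6B8B = 0x12429 → wrap carry → 0x242A
One's-complement sum = 0x242A.
Checksum = ~0x242A & 0xFFFF = 0xDBD5.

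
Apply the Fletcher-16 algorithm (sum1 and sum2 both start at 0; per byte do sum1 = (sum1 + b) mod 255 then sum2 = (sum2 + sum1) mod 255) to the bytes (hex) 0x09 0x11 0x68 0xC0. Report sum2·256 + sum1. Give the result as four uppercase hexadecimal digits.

E843

Running sums (mod 255):
  after byte 0 (0x09): sum1=9, sum2=9
  after byte 1 (0x11): sum1=26, sum2=35
  after byte 2 (0x68): sum1=130, sum2=165
  after byte 3 (0xC0): sum1=67, sum2=232
Checksum = sum2·256 + sum1 = 232·256 + 67 = 59459 = 0xE843.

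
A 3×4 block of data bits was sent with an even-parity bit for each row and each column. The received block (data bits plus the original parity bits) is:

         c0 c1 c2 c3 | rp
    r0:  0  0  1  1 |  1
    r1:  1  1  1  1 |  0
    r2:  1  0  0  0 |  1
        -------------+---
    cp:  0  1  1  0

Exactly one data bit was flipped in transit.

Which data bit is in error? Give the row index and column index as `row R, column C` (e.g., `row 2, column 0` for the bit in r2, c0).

Recompute each row's even parity and compare to rp:
  r0: data parity 0, sent rp 1 → mismatch
  r1: data parity 0, sent rp 0 → ok
  r2: data parity 1, sent rp 1 → ok
Recompute each column's even parity and compare to cp:
  c0: data parity 0, sent cp 0 → ok
  c1: data parity 1, sent cp 1 → ok
  c2: data parity 0, sent cp 1 → mismatch
  c3: data parity 0, sent cp 0 → ok
Exactly one row (r0) and one column (c2) fail → the flipped bit is at their intersection.

row 0, column 2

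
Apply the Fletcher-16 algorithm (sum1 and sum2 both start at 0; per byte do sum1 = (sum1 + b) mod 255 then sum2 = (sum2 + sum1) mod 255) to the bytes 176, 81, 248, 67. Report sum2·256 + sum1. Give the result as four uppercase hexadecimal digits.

EB3E

Running sums (mod 255):
  after byte 0 (176): sum1=176, sum2=176
  after byte 1 (81): sum1=2, sum2=178
  after byte 2 (248): sum1=250, sum2=173
  after byte 3 (67): sum1=62, sum2=235
Checksum = sum2·256 + sum1 = 235·256 + 62 = 60222 = 0xEB3E.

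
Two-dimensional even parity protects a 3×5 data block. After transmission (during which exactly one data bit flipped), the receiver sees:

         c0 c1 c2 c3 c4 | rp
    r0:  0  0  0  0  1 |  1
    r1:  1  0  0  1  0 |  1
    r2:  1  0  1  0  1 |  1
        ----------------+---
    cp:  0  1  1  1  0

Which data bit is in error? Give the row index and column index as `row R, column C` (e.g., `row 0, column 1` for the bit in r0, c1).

Recompute each row's even parity and compare to rp:
  r0: data parity 1, sent rp 1 → ok
  r1: data parity 0, sent rp 1 → mismatch
  r2: data parity 1, sent rp 1 → ok
Recompute each column's even parity and compare to cp:
  c0: data parity 0, sent cp 0 → ok
  c1: data parity 0, sent cp 1 → mismatch
  c2: data parity 1, sent cp 1 → ok
  c3: data parity 1, sent cp 1 → ok
  c4: data parity 0, sent cp 0 → ok
Exactly one row (r1) and one column (c1) fail → the flipped bit is at their intersection.

row 1, column 1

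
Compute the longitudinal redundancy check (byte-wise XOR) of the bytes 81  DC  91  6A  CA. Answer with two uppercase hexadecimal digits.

6C

XOR the bytes together:
  start with 0x81
  0x81 ⊕ 0xDC = 0x5D
  0x5D ⊕ 0x91 = 0xCC
  0xCC ⊕ 0x6A = 0xA6
  0xA6 ⊕ 0xCA = 0x6C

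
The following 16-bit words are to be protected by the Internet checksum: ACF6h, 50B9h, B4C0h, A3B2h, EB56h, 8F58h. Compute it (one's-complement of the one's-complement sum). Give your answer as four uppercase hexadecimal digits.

One's-complement addition (fold any carry out of bit 15 back into bit 0):
  0xACF6 + 0x50B9 = 0x0FDAF
  0xFDAF + 0xB4C0 = 0x1B26F → wrap carry → 0xB270
  0xB270 + 0xA3B2 = 0x15622 → wrap carry → 0x5623
  0x5623 + 0xEB56 = 0x14179 → wrap carry → 0x417A
  0x417A + 0x8F58 = 0x0D0D2
One's-complement sum = 0xD0D2.
Checksum = ~0xD0D2 & 0xFFFF = 0x2F2D.

2F2D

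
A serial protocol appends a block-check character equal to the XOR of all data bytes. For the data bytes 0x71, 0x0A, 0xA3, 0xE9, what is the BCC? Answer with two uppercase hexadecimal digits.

31

XOR the bytes together:
  start with 0x71
  0x71 ⊕ 0x0A = 0x7B
  0x7B ⊕ 0xA3 = 0xD8
  0xD8 ⊕ 0xE9 = 0x31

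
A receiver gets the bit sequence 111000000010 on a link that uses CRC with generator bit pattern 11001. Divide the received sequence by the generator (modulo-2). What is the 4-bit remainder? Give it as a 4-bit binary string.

0000

Modulo-2 division of 111000000010 by 11001:
  pos 0: 11100 XOR 11001 = 00101
  pos 2: 10100 XOR 11001 = 01101
  pos 3: 11010 XOR 11001 = 00011
  pos 6: 11001 XOR 11001 = 00000
Remainder = 0000 (zero — the frame passes the CRC check).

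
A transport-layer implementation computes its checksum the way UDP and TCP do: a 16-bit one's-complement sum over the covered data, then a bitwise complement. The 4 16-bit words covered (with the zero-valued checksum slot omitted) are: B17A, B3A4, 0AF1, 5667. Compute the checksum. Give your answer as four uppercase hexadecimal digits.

3988

One's-complement addition (fold any carry out of bit 15 back into bit 0):
  0xB17A + 0xB3A4 = 0x1651E → wrap carry → 0x651F
  0x651F + 0x0AF1 = 0x07010
  0x7010 + 0x5667 = 0x0C677
One's-complement sum = 0xC677.
Checksum = ~0xC677 & 0xFFFF = 0x3988.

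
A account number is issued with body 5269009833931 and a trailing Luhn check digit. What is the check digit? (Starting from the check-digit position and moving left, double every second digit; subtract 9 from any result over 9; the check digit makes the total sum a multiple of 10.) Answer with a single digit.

5

Partial digits right→left: 1 3 9 3 3 8 9 0 0 9 6 2 5
Double every second digit counting from the check-digit position (so the 1st, 3rd, 5th, ... of the partial from the right).
  doubled (with −9 where >9): 2 9 6 9 0 3 1 → sum 30
  kept as-is: 3 3 8 0 9 2 → sum 25
Total = 30 + 25 = 55.
Check digit = (10 − (55 mod 10)) mod 10 = 5.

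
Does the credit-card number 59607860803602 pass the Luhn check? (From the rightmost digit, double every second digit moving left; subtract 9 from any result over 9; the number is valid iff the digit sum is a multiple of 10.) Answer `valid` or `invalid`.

valid

From the right, keep odd positions and double even positions (subtract 9 from any doubled value over 9):
  doubled (positions 2,4,...): 0 6 7 3 5 3 1 → sum 25
  kept (positions 1,3,...): 2 6 0 0 8 0 9 → sum 25
Total = 50.
50 mod 10 = 0, so the number is valid.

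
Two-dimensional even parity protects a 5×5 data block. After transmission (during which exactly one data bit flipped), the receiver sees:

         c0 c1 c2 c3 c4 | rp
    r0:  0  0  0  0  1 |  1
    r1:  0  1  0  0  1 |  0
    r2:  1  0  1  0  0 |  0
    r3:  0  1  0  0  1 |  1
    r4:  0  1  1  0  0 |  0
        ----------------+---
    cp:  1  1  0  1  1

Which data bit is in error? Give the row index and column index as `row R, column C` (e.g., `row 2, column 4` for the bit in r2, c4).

row 3, column 3

Recompute each row's even parity and compare to rp:
  r0: data parity 1, sent rp 1 → ok
  r1: data parity 0, sent rp 0 → ok
  r2: data parity 0, sent rp 0 → ok
  r3: data parity 0, sent rp 1 → mismatch
  r4: data parity 0, sent rp 0 → ok
Recompute each column's even parity and compare to cp:
  c0: data parity 1, sent cp 1 → ok
  c1: data parity 1, sent cp 1 → ok
  c2: data parity 0, sent cp 0 → ok
  c3: data parity 0, sent cp 1 → mismatch
  c4: data parity 1, sent cp 1 → ok
Exactly one row (r3) and one column (c3) fail → the flipped bit is at their intersection.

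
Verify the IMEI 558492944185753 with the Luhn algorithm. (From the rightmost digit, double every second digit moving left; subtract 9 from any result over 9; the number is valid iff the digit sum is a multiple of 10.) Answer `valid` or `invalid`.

invalid

From the right, keep odd positions and double even positions (subtract 9 from any doubled value over 9):
  doubled (positions 2,4,...): 1 1 2 8 4 8 1 → sum 25
  kept (positions 1,3,...): 3 7 8 4 9 9 8 5 → sum 53
Total = 78.
78 mod 10 = 8, so the number is invalid.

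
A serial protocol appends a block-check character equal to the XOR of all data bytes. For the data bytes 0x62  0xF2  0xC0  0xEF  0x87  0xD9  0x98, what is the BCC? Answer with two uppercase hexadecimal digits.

XOR the bytes together:
  start with 0x62
  0x62 ⊕ 0xF2 = 0x90
  0x90 ⊕ 0xC0 = 0x50
  0x50 ⊕ 0xEF = 0xBF
  0xBF ⊕ 0x87 = 0x38
  0x38 ⊕ 0xD9 = 0xE1
  0xE1 ⊕ 0x98 = 0x79

79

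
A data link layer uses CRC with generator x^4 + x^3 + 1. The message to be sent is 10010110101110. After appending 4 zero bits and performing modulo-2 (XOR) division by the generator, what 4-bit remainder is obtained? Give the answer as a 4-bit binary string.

0000

Append 4 zeros: 100101101011100000. Divide by 11001 (XOR where the leading bit is 1):
  pos 0: 10010 XOR 11001 = 01011
  pos 1: 10111 XOR 11001 = 01110
  pos 2: 11101 XOR 11001 = 00100
  pos 4: 10001 XOR 11001 = 01000
  pos 5: 10000 XOR 11001 = 01001
  pos 6: 10011 XOR 11001 = 01010
  pos 7: 10101 XOR 11001 = 01100
  pos 8: 11001 XOR 11001 = 00000
Remainder (last 4 bits) = 0000. This is the CRC / FCS.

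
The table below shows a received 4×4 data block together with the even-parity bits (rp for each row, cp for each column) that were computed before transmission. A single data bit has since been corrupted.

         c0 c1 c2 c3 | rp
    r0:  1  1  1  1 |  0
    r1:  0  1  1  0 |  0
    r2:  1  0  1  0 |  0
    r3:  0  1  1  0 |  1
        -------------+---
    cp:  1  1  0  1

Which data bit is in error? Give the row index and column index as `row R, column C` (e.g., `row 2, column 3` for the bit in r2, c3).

Recompute each row's even parity and compare to rp:
  r0: data parity 0, sent rp 0 → ok
  r1: data parity 0, sent rp 0 → ok
  r2: data parity 0, sent rp 0 → ok
  r3: data parity 0, sent rp 1 → mismatch
Recompute each column's even parity and compare to cp:
  c0: data parity 0, sent cp 1 → mismatch
  c1: data parity 1, sent cp 1 → ok
  c2: data parity 0, sent cp 0 → ok
  c3: data parity 1, sent cp 1 → ok
Exactly one row (r3) and one column (c0) fail → the flipped bit is at their intersection.

row 3, column 0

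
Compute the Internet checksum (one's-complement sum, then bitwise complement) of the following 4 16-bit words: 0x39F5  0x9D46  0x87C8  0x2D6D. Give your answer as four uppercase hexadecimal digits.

738E

One's-complement addition (fold any carry out of bit 15 back into bit 0):
  0x39F5 + 0x9D46 = 0x0D73B
  0xD73B + 0x87C8 = 0x15F03 → wrap carry → 0x5F04
  0x5F04 + 0x2D6D = 0x08C71
One's-complement sum = 0x8C71.
Checksum = ~0x8C71 & 0xFFFF = 0x738E.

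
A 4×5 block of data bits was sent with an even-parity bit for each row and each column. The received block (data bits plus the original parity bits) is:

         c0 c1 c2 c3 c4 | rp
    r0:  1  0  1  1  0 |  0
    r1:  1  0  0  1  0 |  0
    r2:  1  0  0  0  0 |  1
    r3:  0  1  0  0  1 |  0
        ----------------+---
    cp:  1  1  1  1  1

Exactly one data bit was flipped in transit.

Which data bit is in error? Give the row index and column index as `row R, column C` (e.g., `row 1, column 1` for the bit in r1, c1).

Recompute each row's even parity and compare to rp:
  r0: data parity 1, sent rp 0 → mismatch
  r1: data parity 0, sent rp 0 → ok
  r2: data parity 1, sent rp 1 → ok
  r3: data parity 0, sent rp 0 → ok
Recompute each column's even parity and compare to cp:
  c0: data parity 1, sent cp 1 → ok
  c1: data parity 1, sent cp 1 → ok
  c2: data parity 1, sent cp 1 → ok
  c3: data parity 0, sent cp 1 → mismatch
  c4: data parity 1, sent cp 1 → ok
Exactly one row (r0) and one column (c3) fail → the flipped bit is at their intersection.

row 0, column 3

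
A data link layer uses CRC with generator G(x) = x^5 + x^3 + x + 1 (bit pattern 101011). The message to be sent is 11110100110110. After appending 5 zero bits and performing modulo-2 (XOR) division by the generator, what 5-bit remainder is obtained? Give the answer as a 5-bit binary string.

Append 5 zeros: 1111010011011000000. Divide by 101011 (XOR where the leading bit is 1):
  pos 0: 111101 XOR 101011 = 010110
  pos 1: 101100 XOR 101011 = 000111
  pos 4: 111011 XOR 101011 = 010000
  pos 5: 100000 XOR 101011 = 001011
  pos 7: 101111 XOR 101011 = 000100
  pos 10: 100000 XOR 101011 = 001011
  pos 12: 101100 XOR 101011 = 000111
Remainder (last 5 bits) = 01110. This is the CRC / FCS.

01110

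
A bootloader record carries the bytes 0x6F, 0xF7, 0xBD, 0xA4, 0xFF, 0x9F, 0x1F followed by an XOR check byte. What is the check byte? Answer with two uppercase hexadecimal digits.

XOR the bytes together:
  start with 0x6F
  0x6F ⊕ 0xF7 = 0x98
  0x98 ⊕ 0xBD = 0x25
  0x25 ⊕ 0xA4 = 0x81
  0x81 ⊕ 0xFF = 0x7E
  0x7E ⊕ 0x9F = 0xE1
  0xE1 ⊕ 0x1F = 0xFE

FE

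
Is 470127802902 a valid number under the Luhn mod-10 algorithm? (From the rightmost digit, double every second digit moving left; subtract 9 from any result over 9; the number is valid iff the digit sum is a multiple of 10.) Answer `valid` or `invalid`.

invalid

From the right, keep odd positions and double even positions (subtract 9 from any doubled value over 9):
  doubled (positions 2,4,...): 0 4 7 4 0 8 → sum 23
  kept (positions 1,3,...): 2 9 0 7 1 7 → sum 26
Total = 49.
49 mod 10 = 9, so the number is invalid.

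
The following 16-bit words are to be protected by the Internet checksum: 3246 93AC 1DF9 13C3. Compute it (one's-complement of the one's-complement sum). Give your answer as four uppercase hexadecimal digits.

One's-complement addition (fold any carry out of bit 15 back into bit 0):
  0x3246 + 0x93AC = 0x0C5F2
  0xC5F2 + 0x1DF9 = 0x0E3EB
  0xE3EB + 0x13C3 = 0x0F7AE
One's-complement sum = 0xF7AE.
Checksum = ~0xF7AE & 0xFFFF = 0x0851.

0851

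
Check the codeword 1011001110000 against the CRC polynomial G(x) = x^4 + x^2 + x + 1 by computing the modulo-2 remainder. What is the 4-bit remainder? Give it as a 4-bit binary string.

Modulo-2 division of 1011001110000 by 10111:
  pos 0: 10110 XOR 10111 = 00001
  pos 4: 10111 XOR 10111 = 00000
Remainder = 0000 (zero — the frame passes the CRC check).

0000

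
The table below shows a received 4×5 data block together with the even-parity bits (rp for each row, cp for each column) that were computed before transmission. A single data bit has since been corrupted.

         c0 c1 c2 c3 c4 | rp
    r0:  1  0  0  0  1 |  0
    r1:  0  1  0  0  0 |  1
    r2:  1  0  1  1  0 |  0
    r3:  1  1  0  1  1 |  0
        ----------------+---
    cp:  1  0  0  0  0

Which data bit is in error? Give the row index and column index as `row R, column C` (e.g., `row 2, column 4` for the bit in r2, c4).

Recompute each row's even parity and compare to rp:
  r0: data parity 0, sent rp 0 → ok
  r1: data parity 1, sent rp 1 → ok
  r2: data parity 1, sent rp 0 → mismatch
  r3: data parity 0, sent rp 0 → ok
Recompute each column's even parity and compare to cp:
  c0: data parity 1, sent cp 1 → ok
  c1: data parity 0, sent cp 0 → ok
  c2: data parity 1, sent cp 0 → mismatch
  c3: data parity 0, sent cp 0 → ok
  c4: data parity 0, sent cp 0 → ok
Exactly one row (r2) and one column (c2) fail → the flipped bit is at their intersection.

row 2, column 2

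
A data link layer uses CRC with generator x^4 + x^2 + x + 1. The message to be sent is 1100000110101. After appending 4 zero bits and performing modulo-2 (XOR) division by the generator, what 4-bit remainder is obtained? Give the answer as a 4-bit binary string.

Append 4 zeros: 11000001101010000. Divide by 10111 (XOR where the leading bit is 1):
  pos 0: 11000 XOR 10111 = 01111
  pos 1: 11110 XOR 10111 = 01001
  pos 2: 10010 XOR 10111 = 00101
  pos 4: 10111 XOR 10111 = 00000
  pos 10: 10100 XOR 10111 = 00011
Remainder (last 4 bits) = 1100. This is the CRC / FCS.

1100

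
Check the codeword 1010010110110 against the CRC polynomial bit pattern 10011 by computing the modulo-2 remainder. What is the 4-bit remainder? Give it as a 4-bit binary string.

Modulo-2 division of 1010010110110 by 10011:
  pos 0: 10100 XOR 10011 = 00111
  pos 2: 11110 XOR 10011 = 01101
  pos 3: 11011 XOR 10011 = 01000
  pos 4: 10001 XOR 10011 = 00010
  pos 7: 10011 XOR 10011 = 00000
Remainder = 0000 (zero — the frame passes the CRC check).

0000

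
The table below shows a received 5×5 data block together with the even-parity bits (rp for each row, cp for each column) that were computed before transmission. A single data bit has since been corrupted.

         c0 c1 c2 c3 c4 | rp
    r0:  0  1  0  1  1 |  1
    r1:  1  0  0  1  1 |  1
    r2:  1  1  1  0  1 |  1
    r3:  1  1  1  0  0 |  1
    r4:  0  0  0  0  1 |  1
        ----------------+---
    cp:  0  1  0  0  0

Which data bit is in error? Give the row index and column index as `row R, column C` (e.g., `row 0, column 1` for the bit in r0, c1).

Recompute each row's even parity and compare to rp:
  r0: data parity 1, sent rp 1 → ok
  r1: data parity 1, sent rp 1 → ok
  r2: data parity 0, sent rp 1 → mismatch
  r3: data parity 1, sent rp 1 → ok
  r4: data parity 1, sent rp 1 → ok
Recompute each column's even parity and compare to cp:
  c0: data parity 1, sent cp 0 → mismatch
  c1: data parity 1, sent cp 1 → ok
  c2: data parity 0, sent cp 0 → ok
  c3: data parity 0, sent cp 0 → ok
  c4: data parity 0, sent cp 0 → ok
Exactly one row (r2) and one column (c0) fail → the flipped bit is at their intersection.

row 2, column 0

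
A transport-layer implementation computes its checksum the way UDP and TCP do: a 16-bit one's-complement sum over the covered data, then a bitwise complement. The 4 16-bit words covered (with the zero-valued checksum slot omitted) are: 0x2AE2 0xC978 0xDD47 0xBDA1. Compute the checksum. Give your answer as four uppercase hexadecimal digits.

One's-complement addition (fold any carry out of bit 15 back into bit 0):
  0x2AE2 + 0xC978 = 0x0F45A
  0xF45A + 0xDD47 = 0x1D1A1 → wrap carry → 0xD1A2
  0xD1A2 + 0xBDA1 = 0x18F43 → wrap carry → 0x8F44
One's-complement sum = 0x8F44.
Checksum = ~0x8F44 & 0xFFFF = 0x70BB.

70BB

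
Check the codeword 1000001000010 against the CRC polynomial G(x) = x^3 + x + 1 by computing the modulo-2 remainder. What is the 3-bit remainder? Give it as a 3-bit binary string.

Modulo-2 division of 1000001000010 by 1011:
  pos 0: 1000 XOR 1011 = 0011
  pos 2: 1100 XOR 1011 = 0111
  pos 3: 1111 XOR 1011 = 0100
  pos 4: 1000 XOR 1011 = 0011
  pos 6: 1100 XOR 1011 = 0111
  pos 7: 1110 XOR 1011 = 0101
  pos 8: 1011 XOR 1011 = 0000
Remainder = 000 (zero — the frame passes the CRC check).

000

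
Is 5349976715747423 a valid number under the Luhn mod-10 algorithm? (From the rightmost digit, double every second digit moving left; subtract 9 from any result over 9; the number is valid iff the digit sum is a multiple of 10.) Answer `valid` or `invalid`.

invalid

From the right, keep odd positions and double even positions (subtract 9 from any doubled value over 9):
  doubled (positions 2,4,...): 4 5 5 2 3 9 8 1 → sum 37
  kept (positions 1,3,...): 3 4 4 5 7 7 9 3 → sum 42
Total = 79.
79 mod 10 = 9, so the number is invalid.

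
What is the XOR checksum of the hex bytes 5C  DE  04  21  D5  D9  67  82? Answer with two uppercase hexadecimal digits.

XOR the bytes together:
  start with 0x5C
  0x5C ⊕ 0xDE = 0x82
  0x82 ⊕ 0x04 = 0x86
  0x86 ⊕ 0x21 = 0xA7
  0xA7 ⊕ 0xD5 = 0x72
  0x72 ⊕ 0xD9 = 0xAB
  0xAB ⊕ 0x67 = 0xCC
  0xCC ⊕ 0x82 = 0x4E

4E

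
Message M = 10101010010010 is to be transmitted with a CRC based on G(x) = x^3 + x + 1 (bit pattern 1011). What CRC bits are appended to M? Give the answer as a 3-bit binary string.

Append 3 zeros: 10101010010010000. Divide by 1011 (XOR where the leading bit is 1):
  pos 0: 1010 XOR 1011 = 0001
  pos 3: 1101 XOR 1011 = 0110
  pos 4: 1100 XOR 1011 = 0111
  pos 5: 1110 XOR 1011 = 0101
  pos 6: 1011 XOR 1011 = 0000
  pos 12: 1000 XOR 1011 = 0011
Remainder (last 3 bits) = 110. This is the CRC / FCS.

110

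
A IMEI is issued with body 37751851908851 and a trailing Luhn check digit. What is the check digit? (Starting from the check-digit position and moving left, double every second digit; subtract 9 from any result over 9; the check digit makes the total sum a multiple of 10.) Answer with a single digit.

Partial digits right→left: 1 5 8 8 0 9 1 5 8 1 5 7 7 3
Double every second digit counting from the check-digit position (so the 1st, 3rd, 5th, ... of the partial from the right).
  doubled (with −9 where >9): 2 7 0 2 7 1 5 → sum 24
  kept as-is: 5 8 9 5 1 7 3 → sum 38
Total = 24 + 38 = 62.
Check digit = (10 − (62 mod 10)) mod 10 = 8.

8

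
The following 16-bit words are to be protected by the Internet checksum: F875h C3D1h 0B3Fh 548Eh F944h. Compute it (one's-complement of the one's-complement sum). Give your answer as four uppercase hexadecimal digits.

EAA5

One's-complement addition (fold any carry out of bit 15 back into bit 0):
  0xF875 + 0xC3D1 = 0x1BC46 → wrap carry → 0xBC47
  0xBC47 + 0x0B3F = 0x0C786
  0xC786 + 0x548E = 0x11C14 → wrap carry → 0x1C15
  0x1C15 + 0xF944 = 0x11559 → wrap carry → 0x155A
One's-complement sum = 0x155A.
Checksum = ~0x155A & 0xFFFF = 0xEAA5.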